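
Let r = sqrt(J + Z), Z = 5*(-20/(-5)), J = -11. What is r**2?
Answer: 9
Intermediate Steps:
Z = 20 (Z = 5*(-20*(-1/5)) = 5*4 = 20)
r = 3 (r = sqrt(-11 + 20) = sqrt(9) = 3)
r**2 = 3**2 = 9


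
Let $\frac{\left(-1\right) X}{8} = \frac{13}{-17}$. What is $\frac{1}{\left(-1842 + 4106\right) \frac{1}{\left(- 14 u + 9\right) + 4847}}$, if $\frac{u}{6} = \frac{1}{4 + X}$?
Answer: $\frac{208451}{97352} \approx 2.1412$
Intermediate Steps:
$X = \frac{104}{17}$ ($X = - 8 \frac{13}{-17} = - 8 \cdot 13 \left(- \frac{1}{17}\right) = \left(-8\right) \left(- \frac{13}{17}\right) = \frac{104}{17} \approx 6.1176$)
$u = \frac{51}{86}$ ($u = \frac{6}{4 + \frac{104}{17}} = \frac{6}{\frac{172}{17}} = 6 \cdot \frac{17}{172} = \frac{51}{86} \approx 0.59302$)
$\frac{1}{\left(-1842 + 4106\right) \frac{1}{\left(- 14 u + 9\right) + 4847}} = \frac{1}{\left(-1842 + 4106\right) \frac{1}{\left(\left(-14\right) \frac{51}{86} + 9\right) + 4847}} = \frac{1}{2264 \frac{1}{\left(- \frac{357}{43} + 9\right) + 4847}} = \frac{1}{2264 \frac{1}{\frac{30}{43} + 4847}} = \frac{1}{2264 \frac{1}{\frac{208451}{43}}} = \frac{1}{2264 \cdot \frac{43}{208451}} = \frac{1}{\frac{97352}{208451}} = \frac{208451}{97352}$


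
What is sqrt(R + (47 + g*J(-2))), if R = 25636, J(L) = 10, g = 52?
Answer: sqrt(26203) ≈ 161.87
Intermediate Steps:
sqrt(R + (47 + g*J(-2))) = sqrt(25636 + (47 + 52*10)) = sqrt(25636 + (47 + 520)) = sqrt(25636 + 567) = sqrt(26203)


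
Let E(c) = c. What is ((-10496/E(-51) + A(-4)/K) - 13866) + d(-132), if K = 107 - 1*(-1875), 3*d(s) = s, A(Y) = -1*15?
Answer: -1385248313/101082 ≈ -13704.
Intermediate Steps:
A(Y) = -15
d(s) = s/3
K = 1982 (K = 107 + 1875 = 1982)
((-10496/E(-51) + A(-4)/K) - 13866) + d(-132) = ((-10496/(-51) - 15/1982) - 13866) + (1/3)*(-132) = ((-10496*(-1/51) - 15*1/1982) - 13866) - 44 = ((10496/51 - 15/1982) - 13866) - 44 = (20802307/101082 - 13866) - 44 = -1380800705/101082 - 44 = -1385248313/101082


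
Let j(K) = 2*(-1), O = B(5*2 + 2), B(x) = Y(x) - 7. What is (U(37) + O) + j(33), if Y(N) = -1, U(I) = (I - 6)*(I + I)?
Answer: 2284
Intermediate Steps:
U(I) = 2*I*(-6 + I) (U(I) = (-6 + I)*(2*I) = 2*I*(-6 + I))
B(x) = -8 (B(x) = -1 - 7 = -8)
O = -8
j(K) = -2
(U(37) + O) + j(33) = (2*37*(-6 + 37) - 8) - 2 = (2*37*31 - 8) - 2 = (2294 - 8) - 2 = 2286 - 2 = 2284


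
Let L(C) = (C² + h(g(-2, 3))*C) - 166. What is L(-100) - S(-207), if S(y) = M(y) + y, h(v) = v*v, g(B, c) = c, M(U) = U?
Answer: 9348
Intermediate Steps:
h(v) = v²
S(y) = 2*y (S(y) = y + y = 2*y)
L(C) = -166 + C² + 9*C (L(C) = (C² + 3²*C) - 166 = (C² + 9*C) - 166 = -166 + C² + 9*C)
L(-100) - S(-207) = (-166 + (-100)² + 9*(-100)) - 2*(-207) = (-166 + 10000 - 900) - 1*(-414) = 8934 + 414 = 9348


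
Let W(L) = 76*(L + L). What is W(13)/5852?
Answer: 26/77 ≈ 0.33766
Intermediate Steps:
W(L) = 152*L (W(L) = 76*(2*L) = 152*L)
W(13)/5852 = (152*13)/5852 = 1976*(1/5852) = 26/77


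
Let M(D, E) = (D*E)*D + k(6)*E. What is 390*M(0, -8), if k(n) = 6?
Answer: -18720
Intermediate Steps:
M(D, E) = 6*E + E*D**2 (M(D, E) = (D*E)*D + 6*E = E*D**2 + 6*E = 6*E + E*D**2)
390*M(0, -8) = 390*(-8*(6 + 0**2)) = 390*(-8*(6 + 0)) = 390*(-8*6) = 390*(-48) = -18720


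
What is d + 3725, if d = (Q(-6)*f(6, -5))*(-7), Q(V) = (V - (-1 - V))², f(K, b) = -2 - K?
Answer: 10501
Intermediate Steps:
Q(V) = (1 + 2*V)² (Q(V) = (V + (1 + V))² = (1 + 2*V)²)
d = 6776 (d = ((1 + 2*(-6))²*(-2 - 1*6))*(-7) = ((1 - 12)²*(-2 - 6))*(-7) = ((-11)²*(-8))*(-7) = (121*(-8))*(-7) = -968*(-7) = 6776)
d + 3725 = 6776 + 3725 = 10501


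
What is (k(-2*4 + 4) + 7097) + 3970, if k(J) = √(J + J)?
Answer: 11067 + 2*I*√2 ≈ 11067.0 + 2.8284*I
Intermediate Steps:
k(J) = √2*√J (k(J) = √(2*J) = √2*√J)
(k(-2*4 + 4) + 7097) + 3970 = (√2*√(-2*4 + 4) + 7097) + 3970 = (√2*√(-8 + 4) + 7097) + 3970 = (√2*√(-4) + 7097) + 3970 = (√2*(2*I) + 7097) + 3970 = (2*I*√2 + 7097) + 3970 = (7097 + 2*I*√2) + 3970 = 11067 + 2*I*√2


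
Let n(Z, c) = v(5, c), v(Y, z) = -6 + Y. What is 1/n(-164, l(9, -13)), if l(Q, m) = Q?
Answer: -1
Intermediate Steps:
n(Z, c) = -1 (n(Z, c) = -6 + 5 = -1)
1/n(-164, l(9, -13)) = 1/(-1) = -1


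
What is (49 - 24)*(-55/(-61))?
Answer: 1375/61 ≈ 22.541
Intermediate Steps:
(49 - 24)*(-55/(-61)) = 25*(-55*(-1/61)) = 25*(55/61) = 1375/61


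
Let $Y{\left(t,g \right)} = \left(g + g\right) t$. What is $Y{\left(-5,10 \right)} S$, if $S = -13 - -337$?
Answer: $-32400$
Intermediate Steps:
$Y{\left(t,g \right)} = 2 g t$
$S = 324$ ($S = -13 + 337 = 324$)
$Y{\left(-5,10 \right)} S = 2 \cdot 10 \left(-5\right) 324 = \left(-100\right) 324 = -32400$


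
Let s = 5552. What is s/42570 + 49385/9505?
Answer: 215509121/40462785 ≈ 5.3261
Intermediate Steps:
s/42570 + 49385/9505 = 5552/42570 + 49385/9505 = 5552*(1/42570) + 49385*(1/9505) = 2776/21285 + 9877/1901 = 215509121/40462785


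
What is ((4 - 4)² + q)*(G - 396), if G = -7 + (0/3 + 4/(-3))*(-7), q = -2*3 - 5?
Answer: 12991/3 ≈ 4330.3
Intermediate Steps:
q = -11 (q = -6 - 5 = -11)
G = 7/3 (G = -7 + (0*(⅓) + 4*(-⅓))*(-7) = -7 + (0 - 4/3)*(-7) = -7 - 4/3*(-7) = -7 + 28/3 = 7/3 ≈ 2.3333)
((4 - 4)² + q)*(G - 396) = ((4 - 4)² - 11)*(7/3 - 396) = (0² - 11)*(-1181/3) = (0 - 11)*(-1181/3) = -11*(-1181/3) = 12991/3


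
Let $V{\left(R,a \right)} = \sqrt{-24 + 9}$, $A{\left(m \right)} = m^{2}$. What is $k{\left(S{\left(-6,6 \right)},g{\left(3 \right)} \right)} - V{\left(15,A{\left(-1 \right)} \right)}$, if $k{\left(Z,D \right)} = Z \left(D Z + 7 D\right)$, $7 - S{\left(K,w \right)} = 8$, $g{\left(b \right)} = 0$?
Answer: $- i \sqrt{15} \approx - 3.873 i$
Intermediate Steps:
$S{\left(K,w \right)} = -1$ ($S{\left(K,w \right)} = 7 - 8 = -1$)
$V{\left(R,a \right)} = i \sqrt{15}$ ($V{\left(R,a \right)} = \sqrt{-15} = i \sqrt{15}$)
$k{\left(Z,D \right)} = Z \left(7 D + D Z\right)$
$k{\left(S{\left(-6,6 \right)},g{\left(3 \right)} \right)} - V{\left(15,A{\left(-1 \right)} \right)} = 0 \left(-1\right) \left(7 - 1\right) - i \sqrt{15} = 0 \left(-1\right) 6 - i \sqrt{15} = 0 - i \sqrt{15} = - i \sqrt{15}$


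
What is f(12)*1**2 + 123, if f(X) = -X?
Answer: 111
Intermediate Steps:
f(12)*1**2 + 123 = -1*12*1**2 + 123 = -12*1 + 123 = -12 + 123 = 111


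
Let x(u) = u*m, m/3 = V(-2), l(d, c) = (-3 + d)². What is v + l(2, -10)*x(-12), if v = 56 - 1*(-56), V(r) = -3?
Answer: 220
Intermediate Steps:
v = 112 (v = 56 + 56 = 112)
m = -9 (m = 3*(-3) = -9)
x(u) = -9*u (x(u) = u*(-9) = -9*u)
v + l(2, -10)*x(-12) = 112 + (-3 + 2)²*(-9*(-12)) = 112 + (-1)²*108 = 112 + 1*108 = 112 + 108 = 220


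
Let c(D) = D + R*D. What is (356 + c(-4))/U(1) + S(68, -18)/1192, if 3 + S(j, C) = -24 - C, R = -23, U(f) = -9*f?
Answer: -176443/3576 ≈ -49.341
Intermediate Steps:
c(D) = -22*D (c(D) = D - 23*D = -22*D)
S(j, C) = -27 - C (S(j, C) = -3 + (-24 - C) = -27 - C)
(356 + c(-4))/U(1) + S(68, -18)/1192 = (356 - 22*(-4))/((-9*1)) + (-27 - 1*(-18))/1192 = (356 + 88)/(-9) + (-27 + 18)*(1/1192) = 444*(-⅑) - 9*1/1192 = -148/3 - 9/1192 = -176443/3576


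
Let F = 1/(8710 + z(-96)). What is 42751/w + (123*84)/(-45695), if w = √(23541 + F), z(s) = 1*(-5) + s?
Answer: -10332/45695 + 42751*√1744738422230/202664470 ≈ 278.41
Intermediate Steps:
z(s) = -5 + s
F = 1/8609 (F = 1/(8710 + (-5 - 96)) = 1/(8710 - 101) = 1/8609 ≈ 0.00011616)
w = √1744738422230/8609 (w = √(23541 + 1/8609) = √(202664470/8609) = √1744738422230/8609 ≈ 153.43)
42751/w + (123*84)/(-45695) = 42751/((√1744738422230/8609)) + (123*84)/(-45695) = 42751*(√1744738422230/202664470) + 10332*(-1/45695) = 42751*√1744738422230/202664470 - 10332/45695 = -10332/45695 + 42751*√1744738422230/202664470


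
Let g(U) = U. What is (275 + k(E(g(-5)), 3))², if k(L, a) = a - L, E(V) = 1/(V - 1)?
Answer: 2785561/36 ≈ 77377.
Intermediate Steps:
E(V) = 1/(-1 + V)
(275 + k(E(g(-5)), 3))² = (275 + (3 - 1/(-1 - 5)))² = (275 + (3 - 1/(-6)))² = (275 + (3 - 1*(-⅙)))² = (275 + (3 + ⅙))² = (275 + 19/6)² = (1669/6)² = 2785561/36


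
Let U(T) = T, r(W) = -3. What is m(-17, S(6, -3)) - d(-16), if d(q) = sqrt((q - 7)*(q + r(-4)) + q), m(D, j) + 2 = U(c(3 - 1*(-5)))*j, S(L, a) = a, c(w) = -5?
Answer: 13 - sqrt(421) ≈ -7.5183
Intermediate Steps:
m(D, j) = -2 - 5*j
d(q) = sqrt(q + (-7 + q)*(-3 + q)) (d(q) = sqrt((q - 7)*(q - 3) + q) = sqrt((-7 + q)*(-3 + q) + q) = sqrt(q + (-7 + q)*(-3 + q)))
m(-17, S(6, -3)) - d(-16) = (-2 - 5*(-3)) - sqrt(21 + (-16)**2 - 9*(-16)) = (-2 + 15) - sqrt(21 + 256 + 144) = 13 - sqrt(421)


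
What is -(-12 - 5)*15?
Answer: 255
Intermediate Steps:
-(-12 - 5)*15 = -(-17)*15 = -1*(-255) = 255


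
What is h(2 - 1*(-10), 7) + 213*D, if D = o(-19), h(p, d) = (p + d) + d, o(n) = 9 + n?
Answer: -2104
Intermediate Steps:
h(p, d) = p + 2*d (h(p, d) = (d + p) + d = p + 2*d)
D = -10 (D = 9 - 19 = -10)
h(2 - 1*(-10), 7) + 213*D = ((2 - 1*(-10)) + 2*7) + 213*(-10) = ((2 + 10) + 14) - 2130 = (12 + 14) - 2130 = 26 - 2130 = -2104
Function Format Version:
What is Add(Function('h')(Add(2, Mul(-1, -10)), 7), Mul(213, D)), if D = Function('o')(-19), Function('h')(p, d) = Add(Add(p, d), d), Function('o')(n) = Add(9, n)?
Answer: -2104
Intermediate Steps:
Function('h')(p, d) = Add(p, Mul(2, d)) (Function('h')(p, d) = Add(Add(d, p), d) = Add(p, Mul(2, d)))
D = -10 (D = Add(9, -19) = -10)
Add(Function('h')(Add(2, Mul(-1, -10)), 7), Mul(213, D)) = Add(Add(Add(2, Mul(-1, -10)), Mul(2, 7)), Mul(213, -10)) = Add(Add(Add(2, 10), 14), -2130) = Add(Add(12, 14), -2130) = Add(26, -2130) = -2104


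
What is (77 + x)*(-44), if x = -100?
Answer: 1012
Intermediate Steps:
(77 + x)*(-44) = (77 - 100)*(-44) = -23*(-44) = 1012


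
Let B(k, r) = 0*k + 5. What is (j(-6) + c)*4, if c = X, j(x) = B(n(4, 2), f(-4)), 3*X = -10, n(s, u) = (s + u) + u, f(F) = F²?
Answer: 20/3 ≈ 6.6667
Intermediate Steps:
n(s, u) = s + 2*u
X = -10/3 (X = (⅓)*(-10) = -10/3 ≈ -3.3333)
B(k, r) = 5 (B(k, r) = 0 + 5 = 5)
j(x) = 5
c = -10/3 ≈ -3.3333
(j(-6) + c)*4 = (5 - 10/3)*4 = (5/3)*4 = 20/3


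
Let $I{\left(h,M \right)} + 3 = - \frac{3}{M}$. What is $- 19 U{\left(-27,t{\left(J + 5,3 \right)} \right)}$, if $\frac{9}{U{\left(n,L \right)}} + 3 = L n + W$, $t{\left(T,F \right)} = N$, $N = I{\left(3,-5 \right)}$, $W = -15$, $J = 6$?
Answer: $- \frac{95}{26} \approx -3.6538$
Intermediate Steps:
$I{\left(h,M \right)} = -3 - \frac{3}{M}$
$N = - \frac{12}{5}$ ($N = -3 - \frac{3}{-5} = -3 - - \frac{3}{5} = -3 + \frac{3}{5} = - \frac{12}{5} \approx -2.4$)
$t{\left(T,F \right)} = - \frac{12}{5}$
$U{\left(n,L \right)} = \frac{9}{-18 + L n}$ ($U{\left(n,L \right)} = \frac{9}{-3 + \left(L n - 15\right)} = \frac{9}{-3 + \left(-15 + L n\right)} = \frac{9}{-18 + L n}$)
$- 19 U{\left(-27,t{\left(J + 5,3 \right)} \right)} = - 19 \frac{9}{-18 - - \frac{324}{5}} = - 19 \frac{9}{-18 + \frac{324}{5}} = - 19 \frac{9}{\frac{234}{5}} = - 19 \cdot 9 \cdot \frac{5}{234} = \left(-19\right) \frac{5}{26} = - \frac{95}{26}$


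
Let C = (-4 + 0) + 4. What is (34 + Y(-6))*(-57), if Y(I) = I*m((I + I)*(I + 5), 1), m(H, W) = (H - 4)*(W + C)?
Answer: 798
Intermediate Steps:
C = 0 (C = -4 + 4 = 0)
m(H, W) = W*(-4 + H) (m(H, W) = (H - 4)*(W + 0) = (-4 + H)*W = W*(-4 + H))
Y(I) = I*(-4 + 2*I*(5 + I)) (Y(I) = I*(1*(-4 + (I + I)*(I + 5))) = I*(1*(-4 + (2*I)*(5 + I))) = I*(1*(-4 + 2*I*(5 + I))) = I*(-4 + 2*I*(5 + I)))
(34 + Y(-6))*(-57) = (34 + 2*(-6)*(-2 - 6*(5 - 6)))*(-57) = (34 + 2*(-6)*(-2 - 6*(-1)))*(-57) = (34 + 2*(-6)*(-2 + 6))*(-57) = (34 + 2*(-6)*4)*(-57) = (34 - 48)*(-57) = -14*(-57) = 798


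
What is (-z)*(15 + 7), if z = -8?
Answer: 176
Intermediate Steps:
(-z)*(15 + 7) = (-1*(-8))*(15 + 7) = 8*22 = 176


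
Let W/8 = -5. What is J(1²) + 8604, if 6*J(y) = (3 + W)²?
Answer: 52993/6 ≈ 8832.2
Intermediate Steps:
W = -40 (W = 8*(-5) = -40)
J(y) = 1369/6 (J(y) = (3 - 40)²/6 = (⅙)*(-37)² = (⅙)*1369 = 1369/6)
J(1²) + 8604 = 1369/6 + 8604 = 52993/6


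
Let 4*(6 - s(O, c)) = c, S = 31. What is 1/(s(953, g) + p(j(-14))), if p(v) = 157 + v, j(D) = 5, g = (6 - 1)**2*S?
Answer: -4/103 ≈ -0.038835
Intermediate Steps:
g = 775 (g = (6 - 1)**2*31 = 5**2*31 = 25*31 = 775)
s(O, c) = 6 - c/4
1/(s(953, g) + p(j(-14))) = 1/((6 - 1/4*775) + (157 + 5)) = 1/((6 - 775/4) + 162) = 1/(-751/4 + 162) = 1/(-103/4) = -4/103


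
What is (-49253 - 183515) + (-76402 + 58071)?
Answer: -251099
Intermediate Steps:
(-49253 - 183515) + (-76402 + 58071) = -232768 - 18331 = -251099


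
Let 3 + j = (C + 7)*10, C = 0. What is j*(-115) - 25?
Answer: -7730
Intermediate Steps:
j = 67 (j = -3 + (0 + 7)*10 = -3 + 7*10 = -3 + 70 = 67)
j*(-115) - 25 = 67*(-115) - 25 = -7705 - 25 = -7730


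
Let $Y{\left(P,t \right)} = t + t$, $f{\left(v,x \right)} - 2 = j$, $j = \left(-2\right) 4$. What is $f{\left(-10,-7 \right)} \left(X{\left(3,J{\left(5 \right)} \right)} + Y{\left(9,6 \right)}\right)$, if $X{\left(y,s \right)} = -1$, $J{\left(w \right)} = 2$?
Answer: $-66$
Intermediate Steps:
$j = -8$
$f{\left(v,x \right)} = -6$ ($f{\left(v,x \right)} = 2 - 8 = -6$)
$Y{\left(P,t \right)} = 2 t$
$f{\left(-10,-7 \right)} \left(X{\left(3,J{\left(5 \right)} \right)} + Y{\left(9,6 \right)}\right) = - 6 \left(-1 + 2 \cdot 6\right) = - 6 \left(-1 + 12\right) = \left(-6\right) 11 = -66$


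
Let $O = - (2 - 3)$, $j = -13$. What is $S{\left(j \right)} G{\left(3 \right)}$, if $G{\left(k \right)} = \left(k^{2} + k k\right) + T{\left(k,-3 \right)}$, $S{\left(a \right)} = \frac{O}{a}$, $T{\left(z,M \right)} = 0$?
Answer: $- \frac{18}{13} \approx -1.3846$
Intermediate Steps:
$O = 1$ ($O = \left(-1\right) \left(-1\right) = 1$)
$S{\left(a \right)} = \frac{1}{a}$ ($S{\left(a \right)} = 1 \frac{1}{a} = \frac{1}{a}$)
$G{\left(k \right)} = 2 k^{2}$ ($G{\left(k \right)} = \left(k^{2} + k k\right) + 0 = \left(k^{2} + k^{2}\right) + 0 = 2 k^{2} + 0 = 2 k^{2}$)
$S{\left(j \right)} G{\left(3 \right)} = \frac{2 \cdot 3^{2}}{-13} = - \frac{2 \cdot 9}{13} = \left(- \frac{1}{13}\right) 18 = - \frac{18}{13}$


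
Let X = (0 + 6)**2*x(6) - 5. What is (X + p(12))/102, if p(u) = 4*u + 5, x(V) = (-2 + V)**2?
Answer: 104/17 ≈ 6.1176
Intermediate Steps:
p(u) = 5 + 4*u
X = 571 (X = (0 + 6)**2*(-2 + 6)**2 - 5 = 6**2*4**2 - 5 = 36*16 - 5 = 576 - 5 = 571)
(X + p(12))/102 = (571 + (5 + 4*12))/102 = (571 + (5 + 48))*(1/102) = (571 + 53)*(1/102) = 624*(1/102) = 104/17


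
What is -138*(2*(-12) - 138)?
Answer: 22356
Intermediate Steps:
-138*(2*(-12) - 138) = -138*(-24 - 138) = -138*(-162) = 22356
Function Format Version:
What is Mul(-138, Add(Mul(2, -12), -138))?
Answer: 22356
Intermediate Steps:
Mul(-138, Add(Mul(2, -12), -138)) = Mul(-138, Add(-24, -138)) = Mul(-138, -162) = 22356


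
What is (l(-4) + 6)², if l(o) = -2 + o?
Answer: 0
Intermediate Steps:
(l(-4) + 6)² = ((-2 - 4) + 6)² = (-6 + 6)² = 0² = 0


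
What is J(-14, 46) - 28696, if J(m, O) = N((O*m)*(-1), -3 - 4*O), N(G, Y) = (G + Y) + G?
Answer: -27595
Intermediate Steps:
N(G, Y) = Y + 2*G
J(m, O) = -3 - 4*O - 2*O*m (J(m, O) = (-3 - 4*O) + 2*((O*m)*(-1)) = (-3 - 4*O) + 2*(-O*m) = (-3 - 4*O) - 2*O*m = -3 - 4*O - 2*O*m)
J(-14, 46) - 28696 = (-3 - 4*46 - 2*46*(-14)) - 28696 = (-3 - 184 + 1288) - 28696 = 1101 - 28696 = -27595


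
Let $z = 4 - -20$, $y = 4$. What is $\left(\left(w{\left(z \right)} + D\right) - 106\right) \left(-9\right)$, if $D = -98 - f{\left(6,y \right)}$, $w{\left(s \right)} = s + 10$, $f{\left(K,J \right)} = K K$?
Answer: $1854$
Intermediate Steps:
$z = 24$ ($z = 4 + 20 = 24$)
$f{\left(K,J \right)} = K^{2}$
$w{\left(s \right)} = 10 + s$
$D = -134$ ($D = -98 - 6^{2} = -98 - 36 = -134$)
$\left(\left(w{\left(z \right)} + D\right) - 106\right) \left(-9\right) = \left(\left(\left(10 + 24\right) - 134\right) - 106\right) \left(-9\right) = \left(\left(34 - 134\right) - 106\right) \left(-9\right) = \left(-100 - 106\right) \left(-9\right) = \left(-206\right) \left(-9\right) = 1854$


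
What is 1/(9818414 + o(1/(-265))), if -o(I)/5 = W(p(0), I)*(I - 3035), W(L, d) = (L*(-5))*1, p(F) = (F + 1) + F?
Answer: 53/516354562 ≈ 1.0264e-7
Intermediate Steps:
p(F) = 1 + 2*F (p(F) = (1 + F) + F = 1 + 2*F)
W(L, d) = -5*L (W(L, d) = -5*L*1 = -5*L)
o(I) = -75875 + 25*I (o(I) = -5*(-5*(1 + 2*0))*(I - 3035) = -5*(-5*(1 + 0))*(-3035 + I) = -5*(-5*1)*(-3035 + I) = -(-25)*(-3035 + I) = -5*(15175 - 5*I) = -75875 + 25*I)
1/(9818414 + o(1/(-265))) = 1/(9818414 + (-75875 + 25/(-265))) = 1/(9818414 + (-75875 + 25*(-1/265))) = 1/(9818414 + (-75875 - 5/53)) = 1/(9818414 - 4021380/53) = 1/(516354562/53) = 53/516354562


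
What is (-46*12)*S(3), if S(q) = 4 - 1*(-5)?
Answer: -4968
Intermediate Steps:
S(q) = 9 (S(q) = 4 + 5 = 9)
(-46*12)*S(3) = -46*12*9 = -552*9 = -4968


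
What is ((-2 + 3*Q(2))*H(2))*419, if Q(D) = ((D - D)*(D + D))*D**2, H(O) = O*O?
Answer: -3352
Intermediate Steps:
H(O) = O**2
Q(D) = 0 (Q(D) = (0*(2*D))*D**2 = 0*D**2 = 0)
((-2 + 3*Q(2))*H(2))*419 = ((-2 + 3*0)*2**2)*419 = ((-2 + 0)*4)*419 = -2*4*419 = -8*419 = -3352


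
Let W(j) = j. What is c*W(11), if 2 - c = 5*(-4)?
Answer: 242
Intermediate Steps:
c = 22 (c = 2 - 5*(-4) = 2 - 1*(-20) = 2 + 20 = 22)
c*W(11) = 22*11 = 242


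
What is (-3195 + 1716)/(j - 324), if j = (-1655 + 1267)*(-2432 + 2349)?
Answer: -1479/31880 ≈ -0.046393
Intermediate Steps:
j = 32204 (j = -388*(-83) = 32204)
(-3195 + 1716)/(j - 324) = (-3195 + 1716)/(32204 - 324) = -1479/31880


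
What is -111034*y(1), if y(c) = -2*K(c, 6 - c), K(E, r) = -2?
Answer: -444136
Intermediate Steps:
y(c) = 4 (y(c) = -2*(-2) = 4)
-111034*y(1) = -111034*4 = -444136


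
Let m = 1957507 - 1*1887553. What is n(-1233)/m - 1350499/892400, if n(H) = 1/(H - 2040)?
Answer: -154604749176979/102161703020400 ≈ -1.5133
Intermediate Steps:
n(H) = 1/(-2040 + H)
m = 69954 (m = 1957507 - 1887553 = 69954)
n(-1233)/m - 1350499/892400 = 1/(-2040 - 1233*69954) - 1350499/892400 = (1/69954)/(-3273) - 1350499*1/892400 = -1/3273*1/69954 - 1350499/892400 = -1/228959442 - 1350499/892400 = -154604749176979/102161703020400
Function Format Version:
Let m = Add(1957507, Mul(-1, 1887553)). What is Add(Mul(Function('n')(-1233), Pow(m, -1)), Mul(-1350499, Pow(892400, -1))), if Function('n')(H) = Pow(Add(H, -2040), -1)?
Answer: Rational(-154604749176979, 102161703020400) ≈ -1.5133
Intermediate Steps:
Function('n')(H) = Pow(Add(-2040, H), -1)
m = 69954 (m = Add(1957507, -1887553) = 69954)
Add(Mul(Function('n')(-1233), Pow(m, -1)), Mul(-1350499, Pow(892400, -1))) = Add(Mul(Pow(Add(-2040, -1233), -1), Pow(69954, -1)), Mul(-1350499, Pow(892400, -1))) = Add(Mul(Pow(-3273, -1), Rational(1, 69954)), Mul(-1350499, Rational(1, 892400))) = Add(Mul(Rational(-1, 3273), Rational(1, 69954)), Rational(-1350499, 892400)) = Add(Rational(-1, 228959442), Rational(-1350499, 892400)) = Rational(-154604749176979, 102161703020400)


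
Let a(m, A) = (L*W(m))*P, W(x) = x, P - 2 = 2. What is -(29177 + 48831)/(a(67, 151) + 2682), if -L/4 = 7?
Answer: 39004/2411 ≈ 16.178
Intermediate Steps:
P = 4 (P = 2 + 2 = 4)
L = -28 (L = -4*7 = -28)
a(m, A) = -112*m (a(m, A) = -28*m*4 = -112*m)
-(29177 + 48831)/(a(67, 151) + 2682) = -(29177 + 48831)/(-112*67 + 2682) = -78008/(-7504 + 2682) = -78008/(-4822) = -78008*(-1)/4822 = -1*(-39004/2411) = 39004/2411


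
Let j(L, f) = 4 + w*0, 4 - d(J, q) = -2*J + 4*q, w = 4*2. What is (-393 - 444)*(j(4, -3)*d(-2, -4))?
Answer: -53568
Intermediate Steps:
w = 8
d(J, q) = 4 - 4*q + 2*J (d(J, q) = 4 - (-2*J + 4*q) = 4 + (-4*q + 2*J) = 4 - 4*q + 2*J)
j(L, f) = 4 (j(L, f) = 4 + 8*0 = 4 + 0 = 4)
(-393 - 444)*(j(4, -3)*d(-2, -4)) = (-393 - 444)*(4*(4 - 4*(-4) + 2*(-2))) = -3348*(4 + 16 - 4) = -3348*16 = -837*64 = -53568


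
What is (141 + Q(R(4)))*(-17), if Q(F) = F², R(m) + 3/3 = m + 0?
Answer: -2550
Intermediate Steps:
R(m) = -1 + m (R(m) = -1 + (m + 0) = -1 + m)
(141 + Q(R(4)))*(-17) = (141 + (-1 + 4)²)*(-17) = (141 + 3²)*(-17) = (141 + 9)*(-17) = 150*(-17) = -2550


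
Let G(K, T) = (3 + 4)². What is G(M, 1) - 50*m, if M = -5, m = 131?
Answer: -6501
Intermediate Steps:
G(K, T) = 49 (G(K, T) = 7² = 49)
G(M, 1) - 50*m = 49 - 50*131 = 49 - 6550 = -6501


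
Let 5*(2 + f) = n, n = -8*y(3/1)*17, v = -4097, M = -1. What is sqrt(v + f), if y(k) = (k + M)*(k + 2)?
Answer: I*sqrt(4371) ≈ 66.114*I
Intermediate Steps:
y(k) = (-1 + k)*(2 + k) (y(k) = (k - 1)*(k + 2) = (-1 + k)*(2 + k))
n = -1360 (n = -8*(-2 + 3/1 + (3/1)**2)*17 = -8*(-2 + 3*1 + (3*1)**2)*17 = -8*(-2 + 3 + 3**2)*17 = -8*(-2 + 3 + 9)*17 = -8*10*17 = -80*17 = -1360)
f = -274 (f = -2 + (1/5)*(-1360) = -2 - 272 = -274)
sqrt(v + f) = sqrt(-4097 - 274) = sqrt(-4371) = I*sqrt(4371)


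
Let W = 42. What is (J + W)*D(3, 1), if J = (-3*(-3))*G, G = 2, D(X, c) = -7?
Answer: -420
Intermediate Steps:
J = 18 (J = -3*(-3)*2 = 9*2 = 18)
(J + W)*D(3, 1) = (18 + 42)*(-7) = 60*(-7) = -420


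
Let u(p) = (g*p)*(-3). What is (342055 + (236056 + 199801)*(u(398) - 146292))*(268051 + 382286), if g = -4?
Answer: -40113044445891909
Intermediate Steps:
u(p) = 12*p (u(p) = -4*p*(-3) = 12*p)
(342055 + (236056 + 199801)*(u(398) - 146292))*(268051 + 382286) = (342055 + (236056 + 199801)*(12*398 - 146292))*(268051 + 382286) = (342055 + 435857*(4776 - 146292))*650337 = (342055 + 435857*(-141516))*650337 = (342055 - 61680739212)*650337 = -61680397157*650337 = -40113044445891909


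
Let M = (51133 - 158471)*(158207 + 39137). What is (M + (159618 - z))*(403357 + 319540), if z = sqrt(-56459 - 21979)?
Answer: -15312657740724638 - 722897*I*sqrt(78438) ≈ -1.5313e+16 - 2.0246e+8*I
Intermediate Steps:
z = I*sqrt(78438) (z = sqrt(-78438) = I*sqrt(78438) ≈ 280.07*I)
M = -21182510272 (M = -107338*197344 = -21182510272)
(M + (159618 - z))*(403357 + 319540) = (-21182510272 + (159618 - I*sqrt(78438)))*(403357 + 319540) = (-21182510272 + (159618 - I*sqrt(78438)))*722897 = (-21182350654 - I*sqrt(78438))*722897 = -15312657740724638 - 722897*I*sqrt(78438)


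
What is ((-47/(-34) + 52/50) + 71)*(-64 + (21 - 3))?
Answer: -1435407/425 ≈ -3377.4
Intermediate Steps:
((-47/(-34) + 52/50) + 71)*(-64 + (21 - 3)) = ((-47*(-1/34) + 52*(1/50)) + 71)*(-64 + 18) = ((47/34 + 26/25) + 71)*(-46) = (2059/850 + 71)*(-46) = (62409/850)*(-46) = -1435407/425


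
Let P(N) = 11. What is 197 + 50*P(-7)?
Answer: 747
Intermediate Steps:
197 + 50*P(-7) = 197 + 50*11 = 197 + 550 = 747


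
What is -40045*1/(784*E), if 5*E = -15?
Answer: 40045/2352 ≈ 17.026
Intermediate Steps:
E = -3 (E = (⅕)*(-15) = -3)
-40045*1/(784*E) = -40045/((-3*(-28)²)) = -40045/((-3*784)) = -40045/(-2352) = -40045*(-1/2352) = 40045/2352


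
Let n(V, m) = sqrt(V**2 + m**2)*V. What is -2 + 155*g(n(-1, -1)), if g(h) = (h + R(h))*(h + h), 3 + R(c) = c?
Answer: 1238 + 930*sqrt(2) ≈ 2553.2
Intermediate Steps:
n(V, m) = V*sqrt(V**2 + m**2)
R(c) = -3 + c
g(h) = 2*h*(-3 + 2*h) (g(h) = (h + (-3 + h))*(h + h) = (-3 + 2*h)*(2*h) = 2*h*(-3 + 2*h))
-2 + 155*g(n(-1, -1)) = -2 + 155*(2*(-sqrt((-1)**2 + (-1)**2))*(-3 + 2*(-sqrt((-1)**2 + (-1)**2)))) = -2 + 155*(2*(-sqrt(1 + 1))*(-3 + 2*(-sqrt(1 + 1)))) = -2 + 155*(2*(-sqrt(2))*(-3 + 2*(-sqrt(2)))) = -2 + 155*(2*(-sqrt(2))*(-3 - 2*sqrt(2))) = -2 + 155*(-2*sqrt(2)*(-3 - 2*sqrt(2))) = -2 - 310*sqrt(2)*(-3 - 2*sqrt(2))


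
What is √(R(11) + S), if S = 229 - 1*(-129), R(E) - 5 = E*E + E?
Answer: 3*√55 ≈ 22.249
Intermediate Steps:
R(E) = 5 + E + E² (R(E) = 5 + (E*E + E) = 5 + (E² + E) = 5 + (E + E²) = 5 + E + E²)
S = 358 (S = 229 + 129 = 358)
√(R(11) + S) = √((5 + 11 + 11²) + 358) = √((5 + 11 + 121) + 358) = √(137 + 358) = √495 = 3*√55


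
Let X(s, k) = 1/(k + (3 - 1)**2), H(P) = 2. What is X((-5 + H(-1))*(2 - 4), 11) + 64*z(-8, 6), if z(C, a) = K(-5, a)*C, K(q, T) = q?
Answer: 38401/15 ≈ 2560.1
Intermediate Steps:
z(C, a) = -5*C
X(s, k) = 1/(4 + k) (X(s, k) = 1/(k + 2**2) = 1/(k + 4) = 1/(4 + k))
X((-5 + H(-1))*(2 - 4), 11) + 64*z(-8, 6) = 1/(4 + 11) + 64*(-5*(-8)) = 1/15 + 64*40 = 1/15 + 2560 = 38401/15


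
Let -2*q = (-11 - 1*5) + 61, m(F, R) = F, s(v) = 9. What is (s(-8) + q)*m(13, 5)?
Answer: -351/2 ≈ -175.50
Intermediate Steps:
q = -45/2 (q = -((-11 - 1*5) + 61)/2 = -((-11 - 5) + 61)/2 = -(-16 + 61)/2 = -½*45 = -45/2 ≈ -22.500)
(s(-8) + q)*m(13, 5) = (9 - 45/2)*13 = -27/2*13 = -351/2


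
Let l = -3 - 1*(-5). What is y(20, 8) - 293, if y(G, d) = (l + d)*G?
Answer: -93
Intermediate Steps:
l = 2 (l = -3 + 5 = 2)
y(G, d) = G*(2 + d) (y(G, d) = (2 + d)*G = G*(2 + d))
y(20, 8) - 293 = 20*(2 + 8) - 293 = 20*10 - 293 = 200 - 293 = -93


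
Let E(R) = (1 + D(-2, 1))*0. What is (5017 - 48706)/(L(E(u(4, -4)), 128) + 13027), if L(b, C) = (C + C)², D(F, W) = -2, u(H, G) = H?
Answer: -43689/78563 ≈ -0.55610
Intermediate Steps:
E(R) = 0 (E(R) = (1 - 2)*0 = -1*0 = 0)
L(b, C) = 4*C² (L(b, C) = (2*C)² = 4*C²)
(5017 - 48706)/(L(E(u(4, -4)), 128) + 13027) = (5017 - 48706)/(4*128² + 13027) = -43689/(4*16384 + 13027) = -43689/(65536 + 13027) = -43689/78563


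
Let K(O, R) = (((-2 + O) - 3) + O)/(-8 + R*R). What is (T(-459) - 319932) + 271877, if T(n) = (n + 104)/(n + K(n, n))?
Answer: -929367108347/19339966 ≈ -48054.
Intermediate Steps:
K(O, R) = (-5 + 2*O)/(-8 + R**2) (K(O, R) = ((-5 + O) + O)/(-8 + R**2) = (-5 + 2*O)/(-8 + R**2))
T(n) = (104 + n)/(n + (-5 + 2*n)/(-8 + n**2)) (T(n) = (n + 104)/(n + (-5 + 2*n)/(-8 + n**2)) = (104 + n)/(n + (-5 + 2*n)/(-8 + n**2)))
(T(-459) - 319932) + 271877 = ((-8 + (-459)**2)*(104 - 459)/(-5 + 2*(-459) - 459*(-8 + (-459)**2)) - 319932) + 271877 = ((-8 + 210681)*(-355)/(-5 - 918 - 459*(-8 + 210681)) - 319932) + 271877 = (210673*(-355)/(-5 - 918 - 459*210673) - 319932) + 271877 = (210673*(-355)/(-5 - 918 - 96698907) - 319932) + 271877 = (210673*(-355)/(-96699830) - 319932) + 271877 = (-1/96699830*210673*(-355) - 319932) + 271877 = (14957783/19339966 - 319932) + 271877 = -6187459044529/19339966 + 271877 = -929367108347/19339966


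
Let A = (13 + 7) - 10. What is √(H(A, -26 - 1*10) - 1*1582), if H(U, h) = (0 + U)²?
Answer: I*√1482 ≈ 38.497*I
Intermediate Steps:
A = 10 (A = 20 - 10 = 10)
H(U, h) = U²
√(H(A, -26 - 1*10) - 1*1582) = √(10² - 1*1582) = √(100 - 1582) = √(-1482) = I*√1482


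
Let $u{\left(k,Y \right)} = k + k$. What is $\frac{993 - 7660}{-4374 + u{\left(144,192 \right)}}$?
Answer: $\frac{6667}{4086} \approx 1.6317$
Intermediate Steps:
$u{\left(k,Y \right)} = 2 k$
$\frac{993 - 7660}{-4374 + u{\left(144,192 \right)}} = \frac{993 - 7660}{-4374 + 2 \cdot 144} = - \frac{6667}{-4374 + 288} = - \frac{6667}{-4086} = \left(-6667\right) \left(- \frac{1}{4086}\right) = \frac{6667}{4086}$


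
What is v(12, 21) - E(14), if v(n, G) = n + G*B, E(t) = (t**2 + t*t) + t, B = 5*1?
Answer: -289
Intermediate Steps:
B = 5
E(t) = t + 2*t**2 (E(t) = (t**2 + t**2) + t = 2*t**2 + t = t + 2*t**2)
v(n, G) = n + 5*G (v(n, G) = n + G*5 = n + 5*G)
v(12, 21) - E(14) = (12 + 5*21) - 14*(1 + 2*14) = (12 + 105) - 14*(1 + 28) = 117 - 14*29 = 117 - 1*406 = 117 - 406 = -289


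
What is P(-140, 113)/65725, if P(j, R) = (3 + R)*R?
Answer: 13108/65725 ≈ 0.19944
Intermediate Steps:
P(j, R) = R*(3 + R)
P(-140, 113)/65725 = (113*(3 + 113))/65725 = (113*116)*(1/65725) = 13108*(1/65725) = 13108/65725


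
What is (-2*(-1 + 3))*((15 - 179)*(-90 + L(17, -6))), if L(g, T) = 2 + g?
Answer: -46576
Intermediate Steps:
(-2*(-1 + 3))*((15 - 179)*(-90 + L(17, -6))) = (-2*(-1 + 3))*((15 - 179)*(-90 + (2 + 17))) = (-2*2)*(-164*(-90 + 19)) = -(-656)*(-71) = -4*11644 = -46576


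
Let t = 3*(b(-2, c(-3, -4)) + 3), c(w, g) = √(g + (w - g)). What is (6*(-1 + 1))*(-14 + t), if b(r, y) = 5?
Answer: 0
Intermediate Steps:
c(w, g) = √w
t = 24 (t = 3*(5 + 3) = 3*8 = 24)
(6*(-1 + 1))*(-14 + t) = (6*(-1 + 1))*(-14 + 24) = (6*0)*10 = 0*10 = 0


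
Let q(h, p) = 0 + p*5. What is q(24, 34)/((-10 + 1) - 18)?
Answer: -170/27 ≈ -6.2963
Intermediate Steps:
q(h, p) = 5*p (q(h, p) = 0 + 5*p = 5*p)
q(24, 34)/((-10 + 1) - 18) = (5*34)/((-10 + 1) - 18) = 170/(-9 - 18) = 170/(-27) = -1/27*170 = -170/27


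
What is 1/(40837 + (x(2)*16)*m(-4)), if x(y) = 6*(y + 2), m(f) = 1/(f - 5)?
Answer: 3/122383 ≈ 2.4513e-5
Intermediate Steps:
m(f) = 1/(-5 + f)
x(y) = 12 + 6*y (x(y) = 6*(2 + y) = 12 + 6*y)
1/(40837 + (x(2)*16)*m(-4)) = 1/(40837 + ((12 + 6*2)*16)/(-5 - 4)) = 1/(40837 + ((12 + 12)*16)/(-9)) = 1/(40837 + (24*16)*(-⅑)) = 1/(40837 + 384*(-⅑)) = 1/(40837 - 128/3) = 1/(122383/3) = 3/122383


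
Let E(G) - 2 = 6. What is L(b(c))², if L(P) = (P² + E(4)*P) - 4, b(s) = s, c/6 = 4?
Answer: 583696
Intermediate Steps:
c = 24 (c = 6*4 = 24)
E(G) = 8 (E(G) = 2 + 6 = 8)
L(P) = -4 + P² + 8*P (L(P) = (P² + 8*P) - 4 = -4 + P² + 8*P)
L(b(c))² = (-4 + 24² + 8*24)² = (-4 + 576 + 192)² = 764² = 583696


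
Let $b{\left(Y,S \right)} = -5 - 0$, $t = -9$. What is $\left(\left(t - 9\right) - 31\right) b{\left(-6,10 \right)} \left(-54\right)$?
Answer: $-13230$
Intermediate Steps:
$b{\left(Y,S \right)} = -5$ ($b{\left(Y,S \right)} = -5 + 0 = -5$)
$\left(\left(t - 9\right) - 31\right) b{\left(-6,10 \right)} \left(-54\right) = \left(\left(-9 - 9\right) - 31\right) \left(-5\right) \left(-54\right) = \left(-18 - 31\right) \left(-5\right) \left(-54\right) = \left(-49\right) \left(-5\right) \left(-54\right) = 245 \left(-54\right) = -13230$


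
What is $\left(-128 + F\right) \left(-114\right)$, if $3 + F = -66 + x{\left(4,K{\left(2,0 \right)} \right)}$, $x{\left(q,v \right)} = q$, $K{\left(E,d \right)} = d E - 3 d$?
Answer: $22002$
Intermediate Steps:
$K{\left(E,d \right)} = - 3 d + E d$ ($K{\left(E,d \right)} = E d - 3 d = - 3 d + E d$)
$F = -65$ ($F = -3 + \left(-66 + 4\right) = -3 - 62 = -65$)
$\left(-128 + F\right) \left(-114\right) = \left(-128 - 65\right) \left(-114\right) = \left(-193\right) \left(-114\right) = 22002$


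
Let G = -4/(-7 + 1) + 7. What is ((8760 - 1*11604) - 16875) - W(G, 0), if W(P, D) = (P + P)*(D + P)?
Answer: -178529/9 ≈ -19837.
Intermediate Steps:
G = 23/3 (G = -4/(-6) + 7 = -⅙*(-4) + 7 = ⅔ + 7 = 23/3 ≈ 7.6667)
W(P, D) = 2*P*(D + P) (W(P, D) = (2*P)*(D + P) = 2*P*(D + P))
((8760 - 1*11604) - 16875) - W(G, 0) = ((8760 - 1*11604) - 16875) - 2*23*(0 + 23/3)/3 = ((8760 - 11604) - 16875) - 2*23*23/(3*3) = (-2844 - 16875) - 1*1058/9 = -19719 - 1058/9 = -178529/9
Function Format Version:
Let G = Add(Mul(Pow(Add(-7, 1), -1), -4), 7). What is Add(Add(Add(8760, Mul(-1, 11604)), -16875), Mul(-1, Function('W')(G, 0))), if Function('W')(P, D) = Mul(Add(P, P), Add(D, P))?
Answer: Rational(-178529, 9) ≈ -19837.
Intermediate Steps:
G = Rational(23, 3) (G = Add(Mul(Pow(-6, -1), -4), 7) = Add(Mul(Rational(-1, 6), -4), 7) = Add(Rational(2, 3), 7) = Rational(23, 3) ≈ 7.6667)
Function('W')(P, D) = Mul(2, P, Add(D, P)) (Function('W')(P, D) = Mul(Mul(2, P), Add(D, P)) = Mul(2, P, Add(D, P)))
Add(Add(Add(8760, Mul(-1, 11604)), -16875), Mul(-1, Function('W')(G, 0))) = Add(Add(Add(8760, Mul(-1, 11604)), -16875), Mul(-1, Mul(2, Rational(23, 3), Add(0, Rational(23, 3))))) = Add(Add(Add(8760, -11604), -16875), Mul(-1, Mul(2, Rational(23, 3), Rational(23, 3)))) = Add(Add(-2844, -16875), Mul(-1, Rational(1058, 9))) = Add(-19719, Rational(-1058, 9)) = Rational(-178529, 9)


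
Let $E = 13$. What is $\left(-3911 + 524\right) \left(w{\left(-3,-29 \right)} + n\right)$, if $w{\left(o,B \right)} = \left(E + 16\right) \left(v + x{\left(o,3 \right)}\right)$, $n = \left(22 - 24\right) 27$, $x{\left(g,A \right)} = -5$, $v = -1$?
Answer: $772236$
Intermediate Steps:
$n = -54$ ($n = \left(-2\right) 27 = -54$)
$w{\left(o,B \right)} = -174$ ($w{\left(o,B \right)} = \left(13 + 16\right) \left(-1 - 5\right) = 29 \left(-6\right) = -174$)
$\left(-3911 + 524\right) \left(w{\left(-3,-29 \right)} + n\right) = \left(-3911 + 524\right) \left(-174 - 54\right) = \left(-3387\right) \left(-228\right) = 772236$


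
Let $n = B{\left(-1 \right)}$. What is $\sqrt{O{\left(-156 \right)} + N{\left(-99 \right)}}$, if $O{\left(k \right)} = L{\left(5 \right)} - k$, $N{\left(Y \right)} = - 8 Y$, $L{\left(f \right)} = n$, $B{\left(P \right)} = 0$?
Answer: $2 \sqrt{237} \approx 30.79$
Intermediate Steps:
$n = 0$
$L{\left(f \right)} = 0$
$O{\left(k \right)} = - k$ ($O{\left(k \right)} = 0 - k = - k$)
$\sqrt{O{\left(-156 \right)} + N{\left(-99 \right)}} = \sqrt{\left(-1\right) \left(-156\right) - -792} = \sqrt{156 + 792} = \sqrt{948} = 2 \sqrt{237}$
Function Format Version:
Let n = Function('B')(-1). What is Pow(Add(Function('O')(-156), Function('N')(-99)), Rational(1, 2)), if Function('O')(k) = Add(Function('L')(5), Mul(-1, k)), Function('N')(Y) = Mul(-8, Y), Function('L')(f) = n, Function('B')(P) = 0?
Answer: Mul(2, Pow(237, Rational(1, 2))) ≈ 30.790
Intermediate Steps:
n = 0
Function('L')(f) = 0
Function('O')(k) = Mul(-1, k) (Function('O')(k) = Add(0, Mul(-1, k)) = Mul(-1, k))
Pow(Add(Function('O')(-156), Function('N')(-99)), Rational(1, 2)) = Pow(Add(Mul(-1, -156), Mul(-8, -99)), Rational(1, 2)) = Pow(Add(156, 792), Rational(1, 2)) = Pow(948, Rational(1, 2)) = Mul(2, Pow(237, Rational(1, 2)))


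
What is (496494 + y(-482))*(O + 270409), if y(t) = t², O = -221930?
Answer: 35332367822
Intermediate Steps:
(496494 + y(-482))*(O + 270409) = (496494 + (-482)²)*(-221930 + 270409) = (496494 + 232324)*48479 = 728818*48479 = 35332367822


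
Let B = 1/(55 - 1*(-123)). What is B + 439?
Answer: 78143/178 ≈ 439.01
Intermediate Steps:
B = 1/178 (B = 1/(55 + 123) = 1/178 ≈ 0.0056180)
B + 439 = 1/178 + 439 = 78143/178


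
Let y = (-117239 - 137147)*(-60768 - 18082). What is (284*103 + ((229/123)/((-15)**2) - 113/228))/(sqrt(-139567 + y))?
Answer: 61524706579*sqrt(20058196533)/42188404767858900 ≈ 0.20654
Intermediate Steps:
y = 20058336100 (y = -254386*(-78850) = 20058336100)
(284*103 + ((229/123)/((-15)**2) - 113/228))/(sqrt(-139567 + y)) = (284*103 + ((229/123)/((-15)**2) - 113/228))/(sqrt(-139567 + 20058336100)) = (29252 + ((229*(1/123))/225 - 113*1/228))/(sqrt(20058196533)) = (29252 + ((229/123)*(1/225) - 113/228))*(sqrt(20058196533)/20058196533) = (29252 + (229/27675 - 113/228))*(sqrt(20058196533)/20058196533) = (29252 - 1025021/2103300)*(sqrt(20058196533)/20058196533) = 61524706579*(sqrt(20058196533)/20058196533)/2103300 = 61524706579*sqrt(20058196533)/42188404767858900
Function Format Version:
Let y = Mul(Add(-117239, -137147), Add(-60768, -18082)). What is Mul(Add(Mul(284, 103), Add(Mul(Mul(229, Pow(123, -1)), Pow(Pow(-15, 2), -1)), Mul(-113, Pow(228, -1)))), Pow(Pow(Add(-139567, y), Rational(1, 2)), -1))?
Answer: Mul(Rational(61524706579, 42188404767858900), Pow(20058196533, Rational(1, 2))) ≈ 0.20654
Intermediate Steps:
y = 20058336100 (y = Mul(-254386, -78850) = 20058336100)
Mul(Add(Mul(284, 103), Add(Mul(Mul(229, Pow(123, -1)), Pow(Pow(-15, 2), -1)), Mul(-113, Pow(228, -1)))), Pow(Pow(Add(-139567, y), Rational(1, 2)), -1)) = Mul(Add(Mul(284, 103), Add(Mul(Mul(229, Pow(123, -1)), Pow(Pow(-15, 2), -1)), Mul(-113, Pow(228, -1)))), Pow(Pow(Add(-139567, 20058336100), Rational(1, 2)), -1)) = Mul(Add(29252, Add(Mul(Mul(229, Rational(1, 123)), Pow(225, -1)), Mul(-113, Rational(1, 228)))), Pow(Pow(20058196533, Rational(1, 2)), -1)) = Mul(Add(29252, Add(Mul(Rational(229, 123), Rational(1, 225)), Rational(-113, 228))), Mul(Rational(1, 20058196533), Pow(20058196533, Rational(1, 2)))) = Mul(Add(29252, Add(Rational(229, 27675), Rational(-113, 228))), Mul(Rational(1, 20058196533), Pow(20058196533, Rational(1, 2)))) = Mul(Add(29252, Rational(-1025021, 2103300)), Mul(Rational(1, 20058196533), Pow(20058196533, Rational(1, 2)))) = Mul(Rational(61524706579, 2103300), Mul(Rational(1, 20058196533), Pow(20058196533, Rational(1, 2)))) = Mul(Rational(61524706579, 42188404767858900), Pow(20058196533, Rational(1, 2)))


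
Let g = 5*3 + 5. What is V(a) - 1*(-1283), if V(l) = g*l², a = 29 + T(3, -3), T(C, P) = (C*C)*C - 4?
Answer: 55363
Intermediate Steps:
g = 20 (g = 15 + 5 = 20)
T(C, P) = -4 + C³ (T(C, P) = C²*C - 4 = C³ - 4 = -4 + C³)
a = 52 (a = 29 + (-4 + 3³) = 29 + (-4 + 27) = 29 + 23 = 52)
V(l) = 20*l²
V(a) - 1*(-1283) = 20*52² - 1*(-1283) = 20*2704 + 1283 = 54080 + 1283 = 55363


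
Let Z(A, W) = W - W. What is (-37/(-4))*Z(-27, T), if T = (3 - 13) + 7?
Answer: 0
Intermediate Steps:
T = -3 (T = -10 + 7 = -3)
Z(A, W) = 0
(-37/(-4))*Z(-27, T) = -37/(-4)*0 = -37*(-¼)*0 = (37/4)*0 = 0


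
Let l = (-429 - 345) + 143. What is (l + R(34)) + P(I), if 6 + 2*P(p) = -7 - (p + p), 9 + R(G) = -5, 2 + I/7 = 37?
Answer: -1793/2 ≈ -896.50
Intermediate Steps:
I = 245 (I = -14 + 7*37 = -14 + 259 = 245)
R(G) = -14 (R(G) = -9 - 5 = -14)
l = -631 (l = -774 + 143 = -631)
P(p) = -13/2 - p (P(p) = -3 + (-7 - (p + p))/2 = -3 + (-7 - 2*p)/2 = -3 + (-7/2 - p) = -13/2 - p)
(l + R(34)) + P(I) = (-631 - 14) + (-13/2 - 1*245) = -645 + (-13/2 - 245) = -645 - 503/2 = -1793/2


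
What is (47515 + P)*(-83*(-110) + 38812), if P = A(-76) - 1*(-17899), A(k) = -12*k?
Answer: 3179801092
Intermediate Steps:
P = 18811 (P = -12*(-76) - 1*(-17899) = 912 + 17899 = 18811)
(47515 + P)*(-83*(-110) + 38812) = (47515 + 18811)*(-83*(-110) + 38812) = 66326*(9130 + 38812) = 66326*47942 = 3179801092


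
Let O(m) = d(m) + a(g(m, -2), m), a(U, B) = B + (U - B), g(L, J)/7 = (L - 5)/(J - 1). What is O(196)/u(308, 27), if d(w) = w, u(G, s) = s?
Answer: -749/81 ≈ -9.2469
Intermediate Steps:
g(L, J) = 7*(-5 + L)/(-1 + J) (g(L, J) = 7*((L - 5)/(J - 1)) = 7*((-5 + L)/(-1 + J)) = 7*(-5 + L)/(-1 + J))
a(U, B) = U
O(m) = 35/3 - 4*m/3 (O(m) = m + 7*(-5 + m)/(-1 - 2) = m + 7*(-5 + m)/(-3) = m + 7*(-1/3)*(-5 + m) = m + (35/3 - 7*m/3) = 35/3 - 4*m/3)
O(196)/u(308, 27) = (35/3 - 4/3*196)/27 = (35/3 - 784/3)*(1/27) = -749/3*1/27 = -749/81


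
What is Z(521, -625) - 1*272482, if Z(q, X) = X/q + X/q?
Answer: -141964372/521 ≈ -2.7248e+5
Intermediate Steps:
Z(q, X) = 2*X/q
Z(521, -625) - 1*272482 = 2*(-625)/521 - 1*272482 = 2*(-625)*(1/521) - 272482 = -1250/521 - 272482 = -141964372/521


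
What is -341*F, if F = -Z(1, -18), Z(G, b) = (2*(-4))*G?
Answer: -2728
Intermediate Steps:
Z(G, b) = -8*G
F = 8 (F = -(-8) = -1*(-8) = 8)
-341*F = -341*8 = -2728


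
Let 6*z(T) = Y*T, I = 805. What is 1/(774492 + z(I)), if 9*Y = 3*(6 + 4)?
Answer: 9/6974453 ≈ 1.2904e-6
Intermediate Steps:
Y = 10/3 (Y = (3*(6 + 4))/9 = (3*10)/9 = (1/9)*30 = 10/3 ≈ 3.3333)
z(T) = 5*T/9 (z(T) = (10*T/3)/6 = 5*T/9)
1/(774492 + z(I)) = 1/(774492 + (5/9)*805) = 1/(774492 + 4025/9) = 1/(6974453/9) = 9/6974453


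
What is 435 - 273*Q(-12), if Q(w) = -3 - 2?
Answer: 1800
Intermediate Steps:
Q(w) = -5
435 - 273*Q(-12) = 435 - 273*(-5) = 435 + 1365 = 1800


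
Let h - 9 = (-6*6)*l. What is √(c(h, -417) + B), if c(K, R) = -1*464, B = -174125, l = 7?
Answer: I*√174589 ≈ 417.84*I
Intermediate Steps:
h = -243 (h = 9 - 6*6*7 = 9 - 36*7 = 9 - 252 = -243)
c(K, R) = -464
√(c(h, -417) + B) = √(-464 - 174125) = √(-174589) = I*√174589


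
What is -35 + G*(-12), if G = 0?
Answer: -35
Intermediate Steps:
-35 + G*(-12) = -35 + 0*(-12) = -35 + 0 = -35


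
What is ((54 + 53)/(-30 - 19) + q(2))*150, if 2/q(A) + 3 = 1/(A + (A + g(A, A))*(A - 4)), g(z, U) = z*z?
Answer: -644550/1519 ≈ -424.33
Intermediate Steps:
g(z, U) = z**2
q(A) = 2/(-3 + 1/(A + (-4 + A)*(A + A**2))) (q(A) = 2/(-3 + 1/(A + (A + A**2)*(A - 4))) = 2/(-3 + 1/(A + (A + A**2)*(-4 + A))) = 2/(-3 + 1/(A + (-4 + A)*(A + A**2))))
((54 + 53)/(-30 - 19) + q(2))*150 = ((54 + 53)/(-30 - 19) + 2*2*(-3 + 2**2 - 3*2)/(1 - 3*2**3 + 9*2 + 9*2**2))*150 = (107/(-49) + 2*2*(-3 + 4 - 6)/(1 - 3*8 + 18 + 9*4))*150 = (107*(-1/49) + 2*2*(-5)/(1 - 24 + 18 + 36))*150 = (-107/49 + 2*2*(-5)/31)*150 = (-107/49 + 2*2*(1/31)*(-5))*150 = (-107/49 - 20/31)*150 = -4297/1519*150 = -644550/1519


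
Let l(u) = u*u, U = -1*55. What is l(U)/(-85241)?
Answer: -3025/85241 ≈ -0.035488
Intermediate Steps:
U = -55
l(u) = u²
l(U)/(-85241) = (-55)²/(-85241) = 3025*(-1/85241) = -3025/85241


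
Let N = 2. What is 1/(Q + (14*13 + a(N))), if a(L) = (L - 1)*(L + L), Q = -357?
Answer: -1/171 ≈ -0.0058480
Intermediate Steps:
a(L) = 2*L*(-1 + L) (a(L) = (-1 + L)*(2*L) = 2*L*(-1 + L))
1/(Q + (14*13 + a(N))) = 1/(-357 + (14*13 + 2*2*(-1 + 2))) = 1/(-357 + (182 + 2*2*1)) = 1/(-357 + (182 + 4)) = 1/(-357 + 186) = 1/(-171) = -1/171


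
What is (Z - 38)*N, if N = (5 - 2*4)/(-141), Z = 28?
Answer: -10/47 ≈ -0.21277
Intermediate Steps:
N = 1/47 (N = (5 - 8)*(-1/141) = -3*(-1/141) = 1/47 ≈ 0.021277)
(Z - 38)*N = (28 - 38)*(1/47) = -10*1/47 = -10/47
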